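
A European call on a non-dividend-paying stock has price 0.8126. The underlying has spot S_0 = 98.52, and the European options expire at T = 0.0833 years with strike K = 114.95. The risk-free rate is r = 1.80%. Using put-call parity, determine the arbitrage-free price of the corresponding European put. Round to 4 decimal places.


Answer: Put price = 17.0704

Derivation:
Put-call parity: C - P = S_0 * exp(-qT) - K * exp(-rT).
S_0 * exp(-qT) = 98.5200 * 1.00000000 = 98.52000000
K * exp(-rT) = 114.9500 * 0.99850172 = 114.77777312
P = C - S*exp(-qT) + K*exp(-rT)
P = 0.8126 - 98.52000000 + 114.77777312 = 17.0704


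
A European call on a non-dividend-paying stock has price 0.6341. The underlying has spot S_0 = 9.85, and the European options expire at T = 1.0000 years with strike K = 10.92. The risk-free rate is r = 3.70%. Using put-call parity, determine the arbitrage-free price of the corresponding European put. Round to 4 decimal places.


Put-call parity: C - P = S_0 * exp(-qT) - K * exp(-rT).
S_0 * exp(-qT) = 9.8500 * 1.00000000 = 9.85000000
K * exp(-rT) = 10.9200 * 0.96367614 = 10.52334340
P = C - S*exp(-qT) + K*exp(-rT)
P = 0.6341 - 9.85000000 + 10.52334340 = 1.3074

Answer: Put price = 1.3074


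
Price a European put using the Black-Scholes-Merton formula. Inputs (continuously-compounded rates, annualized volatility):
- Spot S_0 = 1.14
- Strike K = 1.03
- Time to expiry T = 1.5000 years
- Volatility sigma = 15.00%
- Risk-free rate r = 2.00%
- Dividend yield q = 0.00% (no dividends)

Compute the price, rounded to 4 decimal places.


d1 = (ln(S/K) + (r - q + 0.5*sigma^2) * T) / (sigma * sqrt(T)) = 0.80748496
d2 = d1 - sigma * sqrt(T) = 0.62377323
exp(-rT) = 0.97044553; exp(-qT) = 1.00000000
P = K * exp(-rT) * N(-d2) - S_0 * exp(-qT) * N(-d1)
N(-d1) = 0.20969357; N(-d2) = 0.26638826
P = 1.0300 * 0.97044553 * 0.26638826 - 1.1400 * 1.00000000 * 0.20969357 = 0.0272

Answer: Price = 0.0272


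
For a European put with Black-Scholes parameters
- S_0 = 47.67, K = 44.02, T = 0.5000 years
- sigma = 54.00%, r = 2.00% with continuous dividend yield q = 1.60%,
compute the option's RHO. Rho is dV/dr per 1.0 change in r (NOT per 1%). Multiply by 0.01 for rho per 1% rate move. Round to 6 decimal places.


Answer: Rho = -10.696117

Derivation:
d1 = 0.4047746165; d2 = 0.0229369546
phi(d1) = 0.3675632824; exp(-qT) = 0.9920319148; exp(-rT) = 0.9900498337
N(-d2) = 0.4908502813
Rho = -K*T*exp(-rT)*N(-d2) = -44.0200 * 0.5000 * 0.9900498337 * 0.4908502813 = -10.696117


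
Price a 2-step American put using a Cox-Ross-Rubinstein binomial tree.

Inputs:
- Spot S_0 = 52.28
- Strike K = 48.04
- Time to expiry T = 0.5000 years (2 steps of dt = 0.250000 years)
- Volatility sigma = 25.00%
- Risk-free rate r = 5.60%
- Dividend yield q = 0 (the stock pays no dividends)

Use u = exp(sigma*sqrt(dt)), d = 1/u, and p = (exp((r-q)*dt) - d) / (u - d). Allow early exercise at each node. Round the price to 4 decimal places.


Answer: Price = V(0,0) = 1.6067

Derivation:
dt = T/N = 0.250000
u = exp(sigma*sqrt(dt)) = 1.133148; d = 1/u = 0.882497
p = (exp((r-q)*dt) - d) / (u - d) = 0.525038
Discount per step: exp(-r*dt) = 0.986098
Stock lattice S(k, i) with i counting down-moves:
  k=0: S(0,0) = 52.2800
  k=1: S(1,0) = 59.2410; S(1,1) = 46.1369
  k=2: S(2,0) = 67.1288; S(2,1) = 52.2800; S(2,2) = 40.7157
Terminal payoffs V(N, i) = max(K - S_T, 0):
  V(2,0) = 0.000000; V(2,1) = 0.000000; V(2,2) = 7.324295
Backward induction: V(k, i) = exp(-r*dt) * [p * V(k+1, i) + (1-p) * V(k+1, i+1)]; then take max(V_cont, immediate exercise) for American.
  V(1,0) = exp(-r*dt) * [p*0.000000 + (1-p)*0.000000] = 0.000000; exercise = 0.000000; V(1,0) = max -> 0.000000
  V(1,1) = exp(-r*dt) * [p*0.000000 + (1-p)*7.324295] = 3.430399; exercise = 1.903062; V(1,1) = max -> 3.430399
  V(0,0) = exp(-r*dt) * [p*0.000000 + (1-p)*3.430399] = 1.606658; exercise = 0.000000; V(0,0) = max -> 1.606658


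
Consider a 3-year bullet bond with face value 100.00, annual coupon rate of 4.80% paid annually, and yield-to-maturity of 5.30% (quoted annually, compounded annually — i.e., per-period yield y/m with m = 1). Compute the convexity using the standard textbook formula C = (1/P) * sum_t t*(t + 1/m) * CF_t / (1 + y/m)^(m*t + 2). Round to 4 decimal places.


Answer: Convexity = 10.1682

Derivation:
Coupon per period c = face * coupon_rate / m = 4.800000
Periods per year m = 1; per-period yield y/m = 0.053000
Number of cashflows N = 3
Cashflows (t years, CF_t, discount factor 1/(1+y/m)^(m*t), PV):
  t = 1.0000: CF_t = 4.800000, DF = 0.949668, PV = 4.558405
  t = 2.0000: CF_t = 4.800000, DF = 0.901869, PV = 4.328969
  t = 3.0000: CF_t = 104.800000, DF = 0.856475, PV = 89.758620
Price P = sum_t PV_t = 98.645994
Convexity numerator sum_t t*(t + 1/m) * CF_t / (1+y/m)^(m*t + 2):
  t = 1.0000: term = 8.222164
  t = 2.0000: term = 23.424968
  t = 3.0000: term = 971.405757
Convexity = (1/P) * sum = 1003.052888 / 98.645994 = 10.168207


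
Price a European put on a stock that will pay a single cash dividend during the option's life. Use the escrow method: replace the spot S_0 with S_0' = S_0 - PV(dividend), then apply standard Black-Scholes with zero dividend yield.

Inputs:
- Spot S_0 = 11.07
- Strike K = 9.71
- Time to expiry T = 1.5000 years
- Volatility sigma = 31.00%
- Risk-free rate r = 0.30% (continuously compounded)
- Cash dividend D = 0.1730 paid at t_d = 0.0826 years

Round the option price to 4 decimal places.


Answer: Price = 1.0082

Derivation:
PV(D) = D * exp(-r * t_d) = 0.1730 * 0.99975223 = 0.17295714
S_0' = S_0 - PV(D) = 11.0700 - 0.17295714 = 10.89704286
d1 = (ln(S_0'/K) + (r + sigma^2/2)*T) / (sigma*sqrt(T)) = 0.50546452
d2 = d1 - sigma*sqrt(T) = 0.12579361
exp(-rT) = 0.99551011
N(-d1) = 0.30661631; N(-d2) = 0.44994765
P = K * exp(-rT) * N(-d2) - S_0' * N(-d1) = 9.7100 * 0.99551011 * 0.44994765 - 10.89704286 * 0.30661631 = 1.0082


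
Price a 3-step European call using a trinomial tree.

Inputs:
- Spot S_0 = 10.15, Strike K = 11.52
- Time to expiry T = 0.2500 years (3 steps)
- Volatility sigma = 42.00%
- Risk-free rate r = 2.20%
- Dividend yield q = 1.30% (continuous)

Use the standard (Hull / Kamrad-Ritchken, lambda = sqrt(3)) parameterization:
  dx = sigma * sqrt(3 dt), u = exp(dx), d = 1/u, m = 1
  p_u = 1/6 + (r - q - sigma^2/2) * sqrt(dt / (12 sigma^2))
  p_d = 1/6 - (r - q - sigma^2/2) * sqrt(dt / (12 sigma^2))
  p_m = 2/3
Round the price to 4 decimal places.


Answer: Price = V(0,0) = 0.4168

Derivation:
dt = T/N = 0.083333; dx = sigma*sqrt(3*dt) = 0.210000
u = exp(dx) = 1.233678; d = 1/u = 0.810584
p_u = 0.150952, p_m = 0.666667, p_d = 0.182381
Discount per step: exp(-r*dt) = 0.998168
Stock lattice S(k, j) with j the centered position index:
  k=0: S(0,+0) = 10.1500
  k=1: S(1,-1) = 8.2274; S(1,+0) = 10.1500; S(1,+1) = 12.5218
  k=2: S(2,-2) = 6.6690; S(2,-1) = 8.2274; S(2,+0) = 10.1500; S(2,+1) = 12.5218; S(2,+2) = 15.4479
  k=3: S(3,-3) = 5.4058; S(3,-2) = 6.6690; S(3,-1) = 8.2274; S(3,+0) = 10.1500; S(3,+1) = 12.5218; S(3,+2) = 15.4479; S(3,+3) = 19.0577
Terminal payoffs V(N, j) = max(S_T - K, 0):
  V(3,-3) = 0.000000; V(3,-2) = 0.000000; V(3,-1) = 0.000000; V(3,+0) = 0.000000; V(3,+1) = 1.001832; V(3,+2) = 3.927910; V(3,+3) = 7.537747
Backward induction: V(k, j) = exp(-r*dt) * [p_u * V(k+1, j+1) + p_m * V(k+1, j) + p_d * V(k+1, j-1)]
  V(2,-2) = exp(-r*dt) * [p_u*0.000000 + p_m*0.000000 + p_d*0.000000] = 0.000000
  V(2,-1) = exp(-r*dt) * [p_u*0.000000 + p_m*0.000000 + p_d*0.000000] = 0.000000
  V(2,+0) = exp(-r*dt) * [p_u*1.001832 + p_m*0.000000 + p_d*0.000000] = 0.150952
  V(2,+1) = exp(-r*dt) * [p_u*3.927910 + p_m*1.001832 + p_d*0.000000] = 1.258506
  V(2,+2) = exp(-r*dt) * [p_u*7.537747 + p_m*3.927910 + p_d*1.001832] = 3.931947
  V(1,-1) = exp(-r*dt) * [p_u*0.150952 + p_m*0.000000 + p_d*0.000000] = 0.022745
  V(1,+0) = exp(-r*dt) * [p_u*1.258506 + p_m*0.150952 + p_d*0.000000] = 0.290077
  V(1,+1) = exp(-r*dt) * [p_u*3.931947 + p_m*1.258506 + p_d*0.150952] = 1.457397
  V(0,+0) = exp(-r*dt) * [p_u*1.457397 + p_m*0.290077 + p_d*0.022745] = 0.416766


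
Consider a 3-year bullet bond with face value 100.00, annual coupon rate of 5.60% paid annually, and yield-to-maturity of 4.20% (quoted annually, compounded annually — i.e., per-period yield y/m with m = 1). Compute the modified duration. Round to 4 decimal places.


Answer: Modified duration = 2.7321

Derivation:
Coupon per period c = face * coupon_rate / m = 5.600000
Periods per year m = 1; per-period yield y/m = 0.042000
Number of cashflows N = 3
Cashflows (t years, CF_t, discount factor 1/(1+y/m)^(m*t), PV):
  t = 1.0000: CF_t = 5.600000, DF = 0.959693, PV = 5.374280
  t = 2.0000: CF_t = 5.600000, DF = 0.921010, PV = 5.157659
  t = 3.0000: CF_t = 105.600000, DF = 0.883887, PV = 93.338488
Price P = sum_t PV_t = 103.870427
First compute Macaulay numerator sum_t t * PV_t:
  t * PV_t at t = 1.0000: 5.374280
  t * PV_t at t = 2.0000: 10.315317
  t * PV_t at t = 3.0000: 280.015464
Macaulay duration D = 295.705061 / 103.870427 = 2.846865
Modified duration = D / (1 + y/m) = 2.846865 / (1 + 0.042000) = 2.732116


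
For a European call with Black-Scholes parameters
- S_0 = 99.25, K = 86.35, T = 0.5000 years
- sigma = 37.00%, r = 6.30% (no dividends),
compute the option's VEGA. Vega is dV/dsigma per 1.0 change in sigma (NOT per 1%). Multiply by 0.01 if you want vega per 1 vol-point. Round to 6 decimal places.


Answer: Vega = 20.599758

Derivation:
d1 = 0.7833906646; d2 = 0.5217611556
phi(d1) = 0.2935260169; exp(-qT) = 1.0000000000; exp(-rT) = 0.9689909565
Vega = S * exp(-qT) * phi(d1) * sqrt(T) = 99.2500 * 1.0000000000 * 0.2935260169 * 0.7071067812 = 20.599758


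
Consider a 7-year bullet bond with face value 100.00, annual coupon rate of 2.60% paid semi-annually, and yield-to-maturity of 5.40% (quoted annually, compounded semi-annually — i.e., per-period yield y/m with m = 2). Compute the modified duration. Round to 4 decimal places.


Answer: Modified duration = 6.2127

Derivation:
Coupon per period c = face * coupon_rate / m = 1.300000
Periods per year m = 2; per-period yield y/m = 0.027000
Number of cashflows N = 14
Cashflows (t years, CF_t, discount factor 1/(1+y/m)^(m*t), PV):
  t = 0.5000: CF_t = 1.300000, DF = 0.973710, PV = 1.265823
  t = 1.0000: CF_t = 1.300000, DF = 0.948111, PV = 1.232544
  t = 1.5000: CF_t = 1.300000, DF = 0.923185, PV = 1.200140
  t = 2.0000: CF_t = 1.300000, DF = 0.898914, PV = 1.168588
  t = 2.5000: CF_t = 1.300000, DF = 0.875282, PV = 1.137866
  t = 3.0000: CF_t = 1.300000, DF = 0.852270, PV = 1.107951
  t = 3.5000: CF_t = 1.300000, DF = 0.829864, PV = 1.078823
  t = 4.0000: CF_t = 1.300000, DF = 0.808047, PV = 1.050461
  t = 4.5000: CF_t = 1.300000, DF = 0.786803, PV = 1.022844
  t = 5.0000: CF_t = 1.300000, DF = 0.766118, PV = 0.995953
  t = 5.5000: CF_t = 1.300000, DF = 0.745976, PV = 0.969769
  t = 6.0000: CF_t = 1.300000, DF = 0.726365, PV = 0.944274
  t = 6.5000: CF_t = 1.300000, DF = 0.707268, PV = 0.919449
  t = 7.0000: CF_t = 101.300000, DF = 0.688674, PV = 69.762693
Price P = sum_t PV_t = 83.857179
First compute Macaulay numerator sum_t t * PV_t:
  t * PV_t at t = 0.5000: 0.632911
  t * PV_t at t = 1.0000: 1.232544
  t * PV_t at t = 1.5000: 1.800210
  t * PV_t at t = 2.0000: 2.337177
  t * PV_t at t = 2.5000: 2.844665
  t * PV_t at t = 3.0000: 3.323854
  t * PV_t at t = 3.5000: 3.775881
  t * PV_t at t = 4.0000: 4.201843
  t * PV_t at t = 4.5000: 4.602798
  t * PV_t at t = 5.0000: 4.979766
  t * PV_t at t = 5.5000: 5.333732
  t * PV_t at t = 6.0000: 5.665644
  t * PV_t at t = 6.5000: 5.976418
  t * PV_t at t = 7.0000: 488.338849
Macaulay duration D = 535.046291 / 83.857179 = 6.380447
Modified duration = D / (1 + y/m) = 6.380447 / (1 + 0.027000) = 6.212704


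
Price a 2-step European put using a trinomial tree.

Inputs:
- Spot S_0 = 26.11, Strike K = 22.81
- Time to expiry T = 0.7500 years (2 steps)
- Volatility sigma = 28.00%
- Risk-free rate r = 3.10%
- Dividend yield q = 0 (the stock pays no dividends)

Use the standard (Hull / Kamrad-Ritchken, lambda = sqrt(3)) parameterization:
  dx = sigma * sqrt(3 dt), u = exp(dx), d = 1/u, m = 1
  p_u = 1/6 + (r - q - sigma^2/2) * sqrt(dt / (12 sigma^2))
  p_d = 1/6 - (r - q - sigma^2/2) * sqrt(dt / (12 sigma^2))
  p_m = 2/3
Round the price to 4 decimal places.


dt = T/N = 0.375000; dx = sigma*sqrt(3*dt) = 0.296985
u = exp(dx) = 1.345795; d = 1/u = 0.743055
p_u = 0.161490, p_m = 0.666667, p_d = 0.171844
Discount per step: exp(-r*dt) = 0.988442
Stock lattice S(k, j) with j the centered position index:
  k=0: S(0,+0) = 26.1100
  k=1: S(1,-1) = 19.4012; S(1,+0) = 26.1100; S(1,+1) = 35.1387
  k=2: S(2,-2) = 14.4161; S(2,-1) = 19.4012; S(2,+0) = 26.1100; S(2,+1) = 35.1387; S(2,+2) = 47.2895
Terminal payoffs V(N, j) = max(K - S_T, 0):
  V(2,-2) = 8.393856; V(2,-1) = 3.408827; V(2,+0) = 0.000000; V(2,+1) = 0.000000; V(2,+2) = 0.000000
Backward induction: V(k, j) = exp(-r*dt) * [p_u * V(k+1, j+1) + p_m * V(k+1, j) + p_d * V(k+1, j-1)]
  V(1,-1) = exp(-r*dt) * [p_u*0.000000 + p_m*3.408827 + p_d*8.393856] = 3.672046
  V(1,+0) = exp(-r*dt) * [p_u*0.000000 + p_m*0.000000 + p_d*3.408827] = 0.579015
  V(1,+1) = exp(-r*dt) * [p_u*0.000000 + p_m*0.000000 + p_d*0.000000] = 0.000000
  V(0,+0) = exp(-r*dt) * [p_u*0.000000 + p_m*0.579015 + p_d*3.672046] = 1.005274

Answer: Price = V(0,0) = 1.0053


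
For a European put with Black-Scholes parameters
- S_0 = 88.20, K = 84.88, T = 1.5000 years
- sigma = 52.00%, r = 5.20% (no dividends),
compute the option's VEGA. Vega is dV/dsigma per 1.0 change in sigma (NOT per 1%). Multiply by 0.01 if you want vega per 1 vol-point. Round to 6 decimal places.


d1 = 0.5011537758; d2 = -0.1357135573
phi(d1) = 0.3518620489; exp(-qT) = 1.0000000000; exp(-rT) = 0.9249644265
Vega = S * exp(-qT) * phi(d1) * sqrt(T) = 88.2000 * 1.0000000000 * 0.3518620489 * 1.2247448714 = 38.009017

Answer: Vega = 38.009017


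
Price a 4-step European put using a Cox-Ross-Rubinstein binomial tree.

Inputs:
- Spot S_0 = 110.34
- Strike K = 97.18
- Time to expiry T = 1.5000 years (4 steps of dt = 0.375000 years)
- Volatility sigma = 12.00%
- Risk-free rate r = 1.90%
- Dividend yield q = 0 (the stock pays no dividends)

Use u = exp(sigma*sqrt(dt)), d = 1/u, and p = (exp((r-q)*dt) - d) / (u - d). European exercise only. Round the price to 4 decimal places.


dt = T/N = 0.375000
u = exp(sigma*sqrt(dt)) = 1.076252; d = 1/u = 0.929150
p = (exp((r-q)*dt) - d) / (u - d) = 0.530246
Discount per step: exp(-r*dt) = 0.992900
Stock lattice S(k, i) with i counting down-moves:
  k=0: S(0,0) = 110.3400
  k=1: S(1,0) = 118.7537; S(1,1) = 102.5225
  k=2: S(2,0) = 127.8089; S(2,1) = 110.3400; S(2,2) = 95.2588
  k=3: S(3,0) = 137.5546; S(3,1) = 118.7537; S(3,2) = 102.5225; S(3,3) = 88.5097
  k=4: S(4,0) = 148.0434; S(4,1) = 127.8089; S(4,2) = 110.3400; S(4,3) = 95.2588; S(4,4) = 82.2388
Terminal payoffs V(N, i) = max(K - S_T, 0):
  V(4,0) = 0.000000; V(4,1) = 0.000000; V(4,2) = 0.000000; V(4,3) = 1.921226; V(4,4) = 14.941157
Backward induction: V(k, i) = exp(-r*dt) * [p * V(k+1, i) + (1-p) * V(k+1, i+1)].
  V(3,0) = exp(-r*dt) * [p*0.000000 + (1-p)*0.000000] = 0.000000
  V(3,1) = exp(-r*dt) * [p*0.000000 + (1-p)*0.000000] = 0.000000
  V(3,2) = exp(-r*dt) * [p*0.000000 + (1-p)*1.921226] = 0.896096
  V(3,3) = exp(-r*dt) * [p*1.921226 + (1-p)*14.941157] = 7.980329
  V(2,0) = exp(-r*dt) * [p*0.000000 + (1-p)*0.000000] = 0.000000
  V(2,1) = exp(-r*dt) * [p*0.000000 + (1-p)*0.896096] = 0.417956
  V(2,2) = exp(-r*dt) * [p*0.896096 + (1-p)*7.980329] = 4.193955
  V(1,0) = exp(-r*dt) * [p*0.000000 + (1-p)*0.417956] = 0.194943
  V(1,1) = exp(-r*dt) * [p*0.417956 + (1-p)*4.193955] = 2.176186
  V(0,0) = exp(-r*dt) * [p*0.194943 + (1-p)*2.176186] = 1.117648

Answer: Price = V(0,0) = 1.1176


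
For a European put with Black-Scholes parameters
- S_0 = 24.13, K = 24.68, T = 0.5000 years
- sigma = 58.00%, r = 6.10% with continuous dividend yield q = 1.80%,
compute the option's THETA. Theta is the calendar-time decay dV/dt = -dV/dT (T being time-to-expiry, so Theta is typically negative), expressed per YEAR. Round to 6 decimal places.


Answer: Theta = -3.163710

Derivation:
d1 = 0.2025316714; d2 = -0.2075902617
phi(d1) = 0.3908434932; exp(-qT) = 0.9910403788; exp(-rT) = 0.9699604321
Theta = -S*exp(-qT)*phi(d1)*sigma/(2*sqrt(T)) + r*K*exp(-rT)*N(-d2) - q*S*exp(-qT)*N(-d1)
N(-d1) = 0.4197505506; N(-d2) = 0.5822255456; sqrt(T) = 0.7071067812
Term 1 = -24.1300 * 0.9910403788 * 0.3908434932 * 0.5800 / (2 * 0.7071067812) = -3.8332271321
Term 2 = 0.0610 * 24.6800 * 0.9699604321 * 0.5822255456 = 0.8501983645
Term 3 = -0.0180 * 24.1300 * 0.9910403788 * 0.4197505506 = -0.1806809857
Theta = -3.8332271321 + (0.8501983645) + (-0.1806809857) = -3.163710


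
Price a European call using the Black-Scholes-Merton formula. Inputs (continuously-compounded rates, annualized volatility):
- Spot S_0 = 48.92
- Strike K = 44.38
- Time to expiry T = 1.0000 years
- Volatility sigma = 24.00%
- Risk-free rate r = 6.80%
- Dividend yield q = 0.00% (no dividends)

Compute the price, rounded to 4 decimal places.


d1 = (ln(S/K) + (r - q + 0.5*sigma^2) * T) / (sigma * sqrt(T)) = 0.80915581
d2 = d1 - sigma * sqrt(T) = 0.56915581
exp(-rT) = 0.93426047; exp(-qT) = 1.00000000
C = S_0 * exp(-qT) * N(d1) - K * exp(-rT) * N(d2)
N(d1) = 0.79078723; N(d2) = 0.71537480
C = 48.9200 * 1.00000000 * 0.79078723 - 44.3800 * 0.93426047 * 0.71537480 = 9.0241

Answer: Price = 9.0241


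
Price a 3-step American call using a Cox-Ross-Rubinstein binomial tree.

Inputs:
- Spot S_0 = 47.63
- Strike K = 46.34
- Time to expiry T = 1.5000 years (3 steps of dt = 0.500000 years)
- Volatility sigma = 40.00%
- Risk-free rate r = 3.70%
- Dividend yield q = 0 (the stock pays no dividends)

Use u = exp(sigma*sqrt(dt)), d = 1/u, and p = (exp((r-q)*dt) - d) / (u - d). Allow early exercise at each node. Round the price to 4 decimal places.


dt = T/N = 0.500000
u = exp(sigma*sqrt(dt)) = 1.326896; d = 1/u = 0.753638
p = (exp((r-q)*dt) - d) / (u - d) = 0.462329
Discount per step: exp(-r*dt) = 0.981670
Stock lattice S(k, i) with i counting down-moves:
  k=0: S(0,0) = 47.6300
  k=1: S(1,0) = 63.2001; S(1,1) = 35.8958
  k=2: S(2,0) = 83.8600; S(2,1) = 47.6300; S(2,2) = 27.0524
  k=3: S(3,0) = 111.2735; S(3,1) = 63.2001; S(3,2) = 35.8958; S(3,3) = 20.3878
Terminal payoffs V(N, i) = max(S_T - K, 0):
  V(3,0) = 64.933480; V(3,1) = 16.860077; V(3,2) = 0.000000; V(3,3) = 0.000000
Backward induction: V(k, i) = exp(-r*dt) * [p * V(k+1, i) + (1-p) * V(k+1, i+1)]; then take max(V_cont, immediate exercise) for American.
  V(2,0) = exp(-r*dt) * [p*64.933480 + (1-p)*16.860077] = 38.369367; exercise = 37.519958; V(2,0) = max -> 38.369367
  V(2,1) = exp(-r*dt) * [p*16.860077 + (1-p)*0.000000] = 7.652023; exercise = 1.290000; V(2,1) = max -> 7.652023
  V(2,2) = exp(-r*dt) * [p*0.000000 + (1-p)*0.000000] = 0.000000; exercise = 0.000000; V(2,2) = max -> 0.000000
  V(1,0) = exp(-r*dt) * [p*38.369367 + (1-p)*7.652023] = 21.452969; exercise = 16.860077; V(1,0) = max -> 21.452969
  V(1,1) = exp(-r*dt) * [p*7.652023 + (1-p)*0.000000] = 3.472906; exercise = 0.000000; V(1,1) = max -> 3.472906
  V(0,0) = exp(-r*dt) * [p*21.452969 + (1-p)*3.472906] = 11.569581; exercise = 1.290000; V(0,0) = max -> 11.569581

Answer: Price = V(0,0) = 11.5696


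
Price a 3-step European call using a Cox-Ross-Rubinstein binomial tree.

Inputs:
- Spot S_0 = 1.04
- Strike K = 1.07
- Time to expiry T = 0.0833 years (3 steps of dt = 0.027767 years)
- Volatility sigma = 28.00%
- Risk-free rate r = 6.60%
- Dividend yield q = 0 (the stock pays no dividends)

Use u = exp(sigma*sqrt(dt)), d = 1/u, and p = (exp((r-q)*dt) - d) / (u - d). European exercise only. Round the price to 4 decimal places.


Answer: Price = V(0,0) = 0.0239

Derivation:
dt = T/N = 0.027767
u = exp(sigma*sqrt(dt)) = 1.047763; d = 1/u = 0.954414
p = (exp((r-q)*dt) - d) / (u - d) = 0.507988
Discount per step: exp(-r*dt) = 0.998169
Stock lattice S(k, i) with i counting down-moves:
  k=0: S(0,0) = 1.0400
  k=1: S(1,0) = 1.0897; S(1,1) = 0.9926
  k=2: S(2,0) = 1.1417; S(2,1) = 1.0400; S(2,2) = 0.9473
  k=3: S(3,0) = 1.1963; S(3,1) = 1.0897; S(3,2) = 0.9926; S(3,3) = 0.9042
Terminal payoffs V(N, i) = max(S_T - K, 0):
  V(3,0) = 0.126251; V(3,1) = 0.019673; V(3,2) = 0.000000; V(3,3) = 0.000000
Backward induction: V(k, i) = exp(-r*dt) * [p * V(k+1, i) + (1-p) * V(k+1, i+1)].
  V(2,0) = exp(-r*dt) * [p*0.126251 + (1-p)*0.019673] = 0.073678
  V(2,1) = exp(-r*dt) * [p*0.019673 + (1-p)*0.000000] = 0.009976
  V(2,2) = exp(-r*dt) * [p*0.000000 + (1-p)*0.000000] = 0.000000
  V(1,0) = exp(-r*dt) * [p*0.073678 + (1-p)*0.009976] = 0.042258
  V(1,1) = exp(-r*dt) * [p*0.009976 + (1-p)*0.000000] = 0.005058
  V(0,0) = exp(-r*dt) * [p*0.042258 + (1-p)*0.005058] = 0.023912


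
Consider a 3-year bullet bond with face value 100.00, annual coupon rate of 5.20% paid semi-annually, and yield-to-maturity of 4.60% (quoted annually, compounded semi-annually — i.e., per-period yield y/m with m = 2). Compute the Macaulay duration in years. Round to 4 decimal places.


Coupon per period c = face * coupon_rate / m = 2.600000
Periods per year m = 2; per-period yield y/m = 0.023000
Number of cashflows N = 6
Cashflows (t years, CF_t, discount factor 1/(1+y/m)^(m*t), PV):
  t = 0.5000: CF_t = 2.600000, DF = 0.977517, PV = 2.541544
  t = 1.0000: CF_t = 2.600000, DF = 0.955540, PV = 2.484403
  t = 1.5000: CF_t = 2.600000, DF = 0.934056, PV = 2.428547
  t = 2.0000: CF_t = 2.600000, DF = 0.913056, PV = 2.373946
  t = 2.5000: CF_t = 2.600000, DF = 0.892528, PV = 2.320573
  t = 3.0000: CF_t = 102.600000, DF = 0.872461, PV = 89.514535
Price P = sum_t PV_t = 101.663548
Macaulay numerator sum_t t * PV_t:
  t * PV_t at t = 0.5000: 1.270772
  t * PV_t at t = 1.0000: 2.484403
  t * PV_t at t = 1.5000: 3.642820
  t * PV_t at t = 2.0000: 4.747892
  t * PV_t at t = 2.5000: 5.801432
  t * PV_t at t = 3.0000: 268.543604
Macaulay duration D = (sum_t t * PV_t) / P = 286.490923 / 101.663548 = 2.818030

Answer: Macaulay duration = 2.8180 years


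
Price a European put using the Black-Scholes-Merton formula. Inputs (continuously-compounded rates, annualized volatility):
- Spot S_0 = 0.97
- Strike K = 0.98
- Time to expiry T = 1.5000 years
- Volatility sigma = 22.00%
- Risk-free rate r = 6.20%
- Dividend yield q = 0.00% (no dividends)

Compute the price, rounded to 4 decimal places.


d1 = (ln(S/K) + (r - q + 0.5*sigma^2) * T) / (sigma * sqrt(T)) = 0.44181187
d2 = d1 - sigma * sqrt(T) = 0.17236799
exp(-rT) = 0.91119350; exp(-qT) = 1.00000000
P = K * exp(-rT) * N(-d2) - S_0 * exp(-qT) * N(-d1)
N(-d1) = 0.32931268; N(-d2) = 0.43157412
P = 0.9800 * 0.91119350 * 0.43157412 - 0.9700 * 1.00000000 * 0.32931268 = 0.0659

Answer: Price = 0.0659


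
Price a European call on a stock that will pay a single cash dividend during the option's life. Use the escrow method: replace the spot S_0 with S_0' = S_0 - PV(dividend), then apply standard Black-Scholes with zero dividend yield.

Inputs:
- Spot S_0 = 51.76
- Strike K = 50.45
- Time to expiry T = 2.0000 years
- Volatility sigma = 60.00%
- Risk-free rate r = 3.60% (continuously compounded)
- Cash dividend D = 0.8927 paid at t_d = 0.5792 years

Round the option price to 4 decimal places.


Answer: Price = 18.1133

Derivation:
PV(D) = D * exp(-r * t_d) = 0.8927 * 0.97936468 = 0.87427885
S_0' = S_0 - PV(D) = 51.7600 - 0.87427885 = 50.88572115
d1 = (ln(S_0'/K) + (r + sigma^2/2)*T) / (sigma*sqrt(T)) = 0.51925162
d2 = d1 - sigma*sqrt(T) = -0.32927652
exp(-rT) = 0.93053090
N(d1) = 0.69820736; N(d2) = 0.37097335
C = S_0' * N(d1) - K * exp(-rT) * N(d2) = 50.88572115 * 0.69820736 - 50.4500 * 0.93053090 * 0.37097335 = 18.1133


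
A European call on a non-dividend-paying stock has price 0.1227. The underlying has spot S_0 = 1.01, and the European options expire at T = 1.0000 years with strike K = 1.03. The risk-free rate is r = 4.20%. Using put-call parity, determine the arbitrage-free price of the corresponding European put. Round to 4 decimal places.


Answer: Put price = 0.1003

Derivation:
Put-call parity: C - P = S_0 * exp(-qT) - K * exp(-rT).
S_0 * exp(-qT) = 1.0100 * 1.00000000 = 1.01000000
K * exp(-rT) = 1.0300 * 0.95886978 = 0.98763587
P = C - S*exp(-qT) + K*exp(-rT)
P = 0.1227 - 1.01000000 + 0.98763587 = 0.1003


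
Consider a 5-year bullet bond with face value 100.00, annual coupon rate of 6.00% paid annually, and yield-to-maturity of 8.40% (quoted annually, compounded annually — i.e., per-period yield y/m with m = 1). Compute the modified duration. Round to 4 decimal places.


Coupon per period c = face * coupon_rate / m = 6.000000
Periods per year m = 1; per-period yield y/m = 0.084000
Number of cashflows N = 5
Cashflows (t years, CF_t, discount factor 1/(1+y/m)^(m*t), PV):
  t = 1.0000: CF_t = 6.000000, DF = 0.922509, PV = 5.535055
  t = 2.0000: CF_t = 6.000000, DF = 0.851023, PV = 5.106140
  t = 3.0000: CF_t = 6.000000, DF = 0.785077, PV = 4.710461
  t = 4.0000: CF_t = 6.000000, DF = 0.724241, PV = 4.345444
  t = 5.0000: CF_t = 106.000000, DF = 0.668119, PV = 70.820576
Price P = sum_t PV_t = 90.517675
First compute Macaulay numerator sum_t t * PV_t:
  t * PV_t at t = 1.0000: 5.535055
  t * PV_t at t = 2.0000: 10.212279
  t * PV_t at t = 3.0000: 14.131383
  t * PV_t at t = 4.0000: 17.381775
  t * PV_t at t = 5.0000: 354.102880
Macaulay duration D = 401.363372 / 90.517675 = 4.434088
Modified duration = D / (1 + y/m) = 4.434088 / (1 + 0.084000) = 4.090487

Answer: Modified duration = 4.0905


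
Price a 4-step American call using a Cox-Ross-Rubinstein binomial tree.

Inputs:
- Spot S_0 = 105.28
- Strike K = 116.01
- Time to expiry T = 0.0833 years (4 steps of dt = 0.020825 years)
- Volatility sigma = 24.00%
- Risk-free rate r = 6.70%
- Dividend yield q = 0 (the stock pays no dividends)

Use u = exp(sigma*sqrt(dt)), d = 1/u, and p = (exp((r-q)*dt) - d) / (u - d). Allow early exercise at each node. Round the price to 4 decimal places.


Answer: Price = V(0,0) = 0.3345

Derivation:
dt = T/N = 0.020825
u = exp(sigma*sqrt(dt)) = 1.035241; d = 1/u = 0.965959
p = (exp((r-q)*dt) - d) / (u - d) = 0.511495
Discount per step: exp(-r*dt) = 0.998606
Stock lattice S(k, i) with i counting down-moves:
  k=0: S(0,0) = 105.2800
  k=1: S(1,0) = 108.9902; S(1,1) = 101.6961
  k=2: S(2,0) = 112.8311; S(2,1) = 105.2800; S(2,2) = 98.2343
  k=3: S(3,0) = 116.8073; S(3,1) = 108.9902; S(3,2) = 101.6961; S(3,3) = 94.8903
  k=4: S(4,0) = 120.9237; S(4,1) = 112.8311; S(4,2) = 105.2800; S(4,3) = 98.2343; S(4,4) = 91.6601
Terminal payoffs V(N, i) = max(S_T - K, 0):
  V(4,0) = 4.913706; V(4,1) = 0.000000; V(4,2) = 0.000000; V(4,3) = 0.000000; V(4,4) = 0.000000
Backward induction: V(k, i) = exp(-r*dt) * [p * V(k+1, i) + (1-p) * V(k+1, i+1)]; then take max(V_cont, immediate exercise) for American.
  V(3,0) = exp(-r*dt) * [p*4.913706 + (1-p)*0.000000] = 2.509834; exercise = 0.797319; V(3,0) = max -> 2.509834
  V(3,1) = exp(-r*dt) * [p*0.000000 + (1-p)*0.000000] = 0.000000; exercise = 0.000000; V(3,1) = max -> 0.000000
  V(3,2) = exp(-r*dt) * [p*0.000000 + (1-p)*0.000000] = 0.000000; exercise = 0.000000; V(3,2) = max -> 0.000000
  V(3,3) = exp(-r*dt) * [p*0.000000 + (1-p)*0.000000] = 0.000000; exercise = 0.000000; V(3,3) = max -> 0.000000
  V(2,0) = exp(-r*dt) * [p*2.509834 + (1-p)*0.000000] = 1.281979; exercise = 0.000000; V(2,0) = max -> 1.281979
  V(2,1) = exp(-r*dt) * [p*0.000000 + (1-p)*0.000000] = 0.000000; exercise = 0.000000; V(2,1) = max -> 0.000000
  V(2,2) = exp(-r*dt) * [p*0.000000 + (1-p)*0.000000] = 0.000000; exercise = 0.000000; V(2,2) = max -> 0.000000
  V(1,0) = exp(-r*dt) * [p*1.281979 + (1-p)*0.000000] = 0.654812; exercise = 0.000000; V(1,0) = max -> 0.654812
  V(1,1) = exp(-r*dt) * [p*0.000000 + (1-p)*0.000000] = 0.000000; exercise = 0.000000; V(1,1) = max -> 0.000000
  V(0,0) = exp(-r*dt) * [p*0.654812 + (1-p)*0.000000] = 0.334466; exercise = 0.000000; V(0,0) = max -> 0.334466


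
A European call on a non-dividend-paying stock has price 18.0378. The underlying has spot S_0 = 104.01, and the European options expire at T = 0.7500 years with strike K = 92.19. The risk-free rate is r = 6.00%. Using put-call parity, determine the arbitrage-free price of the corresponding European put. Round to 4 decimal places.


Answer: Put price = 2.1612

Derivation:
Put-call parity: C - P = S_0 * exp(-qT) - K * exp(-rT).
S_0 * exp(-qT) = 104.0100 * 1.00000000 = 104.01000000
K * exp(-rT) = 92.1900 * 0.95599748 = 88.13340785
P = C - S*exp(-qT) + K*exp(-rT)
P = 18.0378 - 104.01000000 + 88.13340785 = 2.1612


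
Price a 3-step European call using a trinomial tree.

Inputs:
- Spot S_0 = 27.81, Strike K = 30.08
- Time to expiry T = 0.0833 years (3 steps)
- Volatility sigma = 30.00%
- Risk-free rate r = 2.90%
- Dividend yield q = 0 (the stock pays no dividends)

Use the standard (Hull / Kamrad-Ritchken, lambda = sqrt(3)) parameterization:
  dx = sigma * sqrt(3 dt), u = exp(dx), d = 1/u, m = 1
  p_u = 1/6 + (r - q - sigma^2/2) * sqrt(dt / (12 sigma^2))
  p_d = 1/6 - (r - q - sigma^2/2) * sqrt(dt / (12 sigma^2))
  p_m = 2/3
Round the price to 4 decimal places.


Answer: Price = V(0,0) = 0.2438

Derivation:
dt = T/N = 0.027767; dx = sigma*sqrt(3*dt) = 0.086585
u = exp(dx) = 1.090444; d = 1/u = 0.917057
p_u = 0.164101, p_m = 0.666667, p_d = 0.169232
Discount per step: exp(-r*dt) = 0.999195
Stock lattice S(k, j) with j the centered position index:
  k=0: S(0,+0) = 27.8100
  k=1: S(1,-1) = 25.5034; S(1,+0) = 27.8100; S(1,+1) = 30.3253
  k=2: S(2,-2) = 23.3881; S(2,-1) = 25.5034; S(2,+0) = 27.8100; S(2,+1) = 30.3253; S(2,+2) = 33.0680
  k=3: S(3,-3) = 21.4482; S(3,-2) = 23.3881; S(3,-1) = 25.5034; S(3,+0) = 27.8100; S(3,+1) = 30.3253; S(3,+2) = 33.0680; S(3,+3) = 36.0588
Terminal payoffs V(N, j) = max(S_T - K, 0):
  V(3,-3) = 0.000000; V(3,-2) = 0.000000; V(3,-1) = 0.000000; V(3,+0) = 0.000000; V(3,+1) = 0.245256; V(3,+2) = 2.988002; V(3,+3) = 5.978814
Backward induction: V(k, j) = exp(-r*dt) * [p_u * V(k+1, j+1) + p_m * V(k+1, j) + p_d * V(k+1, j-1)]
  V(2,-2) = exp(-r*dt) * [p_u*0.000000 + p_m*0.000000 + p_d*0.000000] = 0.000000
  V(2,-1) = exp(-r*dt) * [p_u*0.000000 + p_m*0.000000 + p_d*0.000000] = 0.000000
  V(2,+0) = exp(-r*dt) * [p_u*0.245256 + p_m*0.000000 + p_d*0.000000] = 0.040214
  V(2,+1) = exp(-r*dt) * [p_u*2.988002 + p_m*0.245256 + p_d*0.000000] = 0.653312
  V(2,+2) = exp(-r*dt) * [p_u*5.978814 + p_m*2.988002 + p_d*0.245256] = 3.012210
  V(1,-1) = exp(-r*dt) * [p_u*0.040214 + p_m*0.000000 + p_d*0.000000] = 0.006594
  V(1,+0) = exp(-r*dt) * [p_u*0.653312 + p_m*0.040214 + p_d*0.000000] = 0.133911
  V(1,+1) = exp(-r*dt) * [p_u*3.012210 + p_m*0.653312 + p_d*0.040214] = 0.935900
  V(0,+0) = exp(-r*dt) * [p_u*0.935900 + p_m*0.133911 + p_d*0.006594] = 0.243776


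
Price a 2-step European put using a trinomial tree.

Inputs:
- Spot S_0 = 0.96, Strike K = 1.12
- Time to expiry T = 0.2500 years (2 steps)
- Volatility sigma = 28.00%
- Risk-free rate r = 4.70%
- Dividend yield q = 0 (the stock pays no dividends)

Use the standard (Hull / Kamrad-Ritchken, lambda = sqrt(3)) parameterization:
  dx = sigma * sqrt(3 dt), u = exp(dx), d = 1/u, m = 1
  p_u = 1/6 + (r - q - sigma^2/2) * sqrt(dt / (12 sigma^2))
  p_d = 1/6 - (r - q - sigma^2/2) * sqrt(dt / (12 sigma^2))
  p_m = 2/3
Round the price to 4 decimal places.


dt = T/N = 0.125000; dx = sigma*sqrt(3*dt) = 0.171464
u = exp(dx) = 1.187042; d = 1/u = 0.842430
p_u = 0.169510, p_m = 0.666667, p_d = 0.163824
Discount per step: exp(-r*dt) = 0.994142
Stock lattice S(k, j) with j the centered position index:
  k=0: S(0,+0) = 0.9600
  k=1: S(1,-1) = 0.8087; S(1,+0) = 0.9600; S(1,+1) = 1.1396
  k=2: S(2,-2) = 0.6813; S(2,-1) = 0.8087; S(2,+0) = 0.9600; S(2,+1) = 1.1396; S(2,+2) = 1.3527
Terminal payoffs V(N, j) = max(K - S_T, 0):
  V(2,-2) = 0.438699; V(2,-1) = 0.311267; V(2,+0) = 0.160000; V(2,+1) = 0.000000; V(2,+2) = 0.000000
Backward induction: V(k, j) = exp(-r*dt) * [p_u * V(k+1, j+1) + p_m * V(k+1, j) + p_d * V(k+1, j-1)]
  V(1,-1) = exp(-r*dt) * [p_u*0.160000 + p_m*0.311267 + p_d*0.438699] = 0.304707
  V(1,+0) = exp(-r*dt) * [p_u*0.000000 + p_m*0.160000 + p_d*0.311267] = 0.156736
  V(1,+1) = exp(-r*dt) * [p_u*0.000000 + p_m*0.000000 + p_d*0.160000] = 0.026058
  V(0,+0) = exp(-r*dt) * [p_u*0.026058 + p_m*0.156736 + p_d*0.304707] = 0.157895

Answer: Price = V(0,0) = 0.1579


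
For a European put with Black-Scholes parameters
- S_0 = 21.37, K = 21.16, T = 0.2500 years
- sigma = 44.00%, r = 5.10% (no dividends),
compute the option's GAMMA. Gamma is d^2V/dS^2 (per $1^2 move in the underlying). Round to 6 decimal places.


d1 = 0.2128430106; d2 = -0.0071569894
phi(d1) = 0.3900073840; exp(-qT) = 1.0000000000; exp(-rT) = 0.9873309369
Gamma = exp(-qT) * phi(d1) / (S * sigma * sqrt(T)) = 1.0000000000 * 0.3900073840 / (21.3700 * 0.4400 * 0.5000000000) = 0.082956

Answer: Gamma = 0.082956


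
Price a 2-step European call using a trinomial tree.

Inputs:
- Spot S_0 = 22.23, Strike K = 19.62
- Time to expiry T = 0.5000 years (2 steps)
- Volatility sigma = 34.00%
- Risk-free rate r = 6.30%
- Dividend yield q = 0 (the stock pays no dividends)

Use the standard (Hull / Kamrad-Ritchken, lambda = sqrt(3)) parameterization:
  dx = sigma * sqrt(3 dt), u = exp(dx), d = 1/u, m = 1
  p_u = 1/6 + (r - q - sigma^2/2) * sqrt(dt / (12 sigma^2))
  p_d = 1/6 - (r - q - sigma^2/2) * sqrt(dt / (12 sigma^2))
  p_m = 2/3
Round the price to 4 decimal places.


Answer: Price = V(0,0) = 4.0594

Derivation:
dt = T/N = 0.250000; dx = sigma*sqrt(3*dt) = 0.294449
u = exp(dx) = 1.342386; d = 1/u = 0.744942
p_u = 0.168874, p_m = 0.666667, p_d = 0.164459
Discount per step: exp(-r*dt) = 0.984373
Stock lattice S(k, j) with j the centered position index:
  k=0: S(0,+0) = 22.2300
  k=1: S(1,-1) = 16.5601; S(1,+0) = 22.2300; S(1,+1) = 29.8412
  k=2: S(2,-2) = 12.3363; S(2,-1) = 16.5601; S(2,+0) = 22.2300; S(2,+1) = 29.8412; S(2,+2) = 40.0585
Terminal payoffs V(N, j) = max(S_T - K, 0):
  V(2,-2) = 0.000000; V(2,-1) = 0.000000; V(2,+0) = 2.610000; V(2,+1) = 10.221241; V(2,+2) = 20.438465
Backward induction: V(k, j) = exp(-r*dt) * [p_u * V(k+1, j+1) + p_m * V(k+1, j) + p_d * V(k+1, j-1)]
  V(1,-1) = exp(-r*dt) * [p_u*2.610000 + p_m*0.000000 + p_d*0.000000] = 0.433874
  V(1,+0) = exp(-r*dt) * [p_u*10.221241 + p_m*2.610000 + p_d*0.000000] = 3.411940
  V(1,+1) = exp(-r*dt) * [p_u*20.438465 + p_m*10.221241 + p_d*2.610000] = 10.527803
  V(0,+0) = exp(-r*dt) * [p_u*10.527803 + p_m*3.411940 + p_d*0.433874] = 4.059414


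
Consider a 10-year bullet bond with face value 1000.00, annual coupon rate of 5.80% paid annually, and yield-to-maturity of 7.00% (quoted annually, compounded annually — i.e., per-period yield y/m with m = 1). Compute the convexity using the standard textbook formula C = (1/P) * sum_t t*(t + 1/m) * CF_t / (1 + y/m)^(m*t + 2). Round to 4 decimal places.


Coupon per period c = face * coupon_rate / m = 58.000000
Periods per year m = 1; per-period yield y/m = 0.070000
Number of cashflows N = 10
Cashflows (t years, CF_t, discount factor 1/(1+y/m)^(m*t), PV):
  t = 1.0000: CF_t = 58.000000, DF = 0.934579, PV = 54.205607
  t = 2.0000: CF_t = 58.000000, DF = 0.873439, PV = 50.659446
  t = 3.0000: CF_t = 58.000000, DF = 0.816298, PV = 47.345277
  t = 4.0000: CF_t = 58.000000, DF = 0.762895, PV = 44.247922
  t = 5.0000: CF_t = 58.000000, DF = 0.712986, PV = 41.353198
  t = 6.0000: CF_t = 58.000000, DF = 0.666342, PV = 38.647849
  t = 7.0000: CF_t = 58.000000, DF = 0.622750, PV = 36.119485
  t = 8.0000: CF_t = 58.000000, DF = 0.582009, PV = 33.756528
  t = 9.0000: CF_t = 58.000000, DF = 0.543934, PV = 31.548157
  t = 10.0000: CF_t = 1058.000000, DF = 0.508349, PV = 537.833551
Price P = sum_t PV_t = 915.717022
Convexity numerator sum_t t*(t + 1/m) * CF_t / (1+y/m)^(m*t + 2):
  t = 1.0000: term = 94.690554
  t = 2.0000: term = 265.487534
  t = 3.0000: term = 496.238381
  t = 4.0000: term = 772.956980
  t = 5.0000: term = 1083.584551
  t = 6.0000: term = 1417.774179
  t = 7.0000: term = 1766.696796
  t = 8.0000: term = 2122.866644
  t = 9.0000: term = 2479.984397
  t = 10.0000: term = 51674.111816
Convexity = (1/P) * sum = 62174.391831 / 915.717022 = 67.896949

Answer: Convexity = 67.8969


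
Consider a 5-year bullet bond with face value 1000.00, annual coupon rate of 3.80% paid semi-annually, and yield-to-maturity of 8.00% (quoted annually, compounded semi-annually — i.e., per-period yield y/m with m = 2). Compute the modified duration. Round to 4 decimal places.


Coupon per period c = face * coupon_rate / m = 19.000000
Periods per year m = 2; per-period yield y/m = 0.040000
Number of cashflows N = 10
Cashflows (t years, CF_t, discount factor 1/(1+y/m)^(m*t), PV):
  t = 0.5000: CF_t = 19.000000, DF = 0.961538, PV = 18.269231
  t = 1.0000: CF_t = 19.000000, DF = 0.924556, PV = 17.566568
  t = 1.5000: CF_t = 19.000000, DF = 0.888996, PV = 16.890931
  t = 2.0000: CF_t = 19.000000, DF = 0.854804, PV = 16.241280
  t = 2.5000: CF_t = 19.000000, DF = 0.821927, PV = 15.616615
  t = 3.0000: CF_t = 19.000000, DF = 0.790315, PV = 15.015976
  t = 3.5000: CF_t = 19.000000, DF = 0.759918, PV = 14.438438
  t = 4.0000: CF_t = 19.000000, DF = 0.730690, PV = 13.883114
  t = 4.5000: CF_t = 19.000000, DF = 0.702587, PV = 13.349148
  t = 5.0000: CF_t = 1019.000000, DF = 0.675564, PV = 688.399888
Price P = sum_t PV_t = 829.671189
First compute Macaulay numerator sum_t t * PV_t:
  t * PV_t at t = 0.5000: 9.134615
  t * PV_t at t = 1.0000: 17.566568
  t * PV_t at t = 1.5000: 25.336396
  t * PV_t at t = 2.0000: 32.482559
  t * PV_t at t = 2.5000: 39.041538
  t * PV_t at t = 3.0000: 45.047928
  t * PV_t at t = 3.5000: 50.534535
  t * PV_t at t = 4.0000: 55.532456
  t * PV_t at t = 4.5000: 60.071166
  t * PV_t at t = 5.0000: 3441.999440
Macaulay duration D = 3776.747201 / 829.671189 = 4.552101
Modified duration = D / (1 + y/m) = 4.552101 / (1 + 0.040000) = 4.377020

Answer: Modified duration = 4.3770


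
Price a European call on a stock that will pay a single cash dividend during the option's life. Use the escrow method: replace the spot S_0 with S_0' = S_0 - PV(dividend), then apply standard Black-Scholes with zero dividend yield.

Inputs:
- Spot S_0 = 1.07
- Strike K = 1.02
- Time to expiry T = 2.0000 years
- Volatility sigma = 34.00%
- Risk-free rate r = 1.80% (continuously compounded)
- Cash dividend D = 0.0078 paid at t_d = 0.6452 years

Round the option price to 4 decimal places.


PV(D) = D * exp(-r * t_d) = 0.0078 * 0.98845358 = 0.00770994
S_0' = S_0 - PV(D) = 1.0700 - 0.00770994 = 1.06229006
d1 = (ln(S_0'/K) + (r + sigma^2/2)*T) / (sigma*sqrt(T)) = 0.39977402
d2 = d1 - sigma*sqrt(T) = -0.08105859
exp(-rT) = 0.96464029
N(d1) = 0.65533852; N(d2) = 0.46769768
C = S_0' * N(d1) - K * exp(-rT) * N(d2) = 1.06229006 * 0.65533852 - 1.0200 * 0.96464029 * 0.46769768 = 0.2360

Answer: Price = 0.2360


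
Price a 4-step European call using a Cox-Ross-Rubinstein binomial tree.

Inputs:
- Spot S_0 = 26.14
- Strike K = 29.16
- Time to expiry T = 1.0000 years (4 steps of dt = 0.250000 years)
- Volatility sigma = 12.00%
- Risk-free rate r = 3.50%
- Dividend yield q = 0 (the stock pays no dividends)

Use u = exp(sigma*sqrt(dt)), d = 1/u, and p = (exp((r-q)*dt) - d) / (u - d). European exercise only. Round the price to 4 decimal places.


Answer: Price = V(0,0) = 0.4744

Derivation:
dt = T/N = 0.250000
u = exp(sigma*sqrt(dt)) = 1.061837; d = 1/u = 0.941765
p = (exp((r-q)*dt) - d) / (u - d) = 0.558197
Discount per step: exp(-r*dt) = 0.991288
Stock lattice S(k, i) with i counting down-moves:
  k=0: S(0,0) = 26.1400
  k=1: S(1,0) = 27.7564; S(1,1) = 24.6177
  k=2: S(2,0) = 29.4728; S(2,1) = 26.1400; S(2,2) = 23.1841
  k=3: S(3,0) = 31.2953; S(3,1) = 27.7564; S(3,2) = 24.6177; S(3,3) = 21.8340
  k=4: S(4,0) = 33.2305; S(4,1) = 29.4728; S(4,2) = 26.1400; S(4,3) = 23.1841; S(4,4) = 20.5625
Terminal payoffs V(N, i) = max(S_T - K, 0):
  V(4,0) = 4.070453; V(4,1) = 0.312768; V(4,2) = 0.000000; V(4,3) = 0.000000; V(4,4) = 0.000000
Backward induction: V(k, i) = exp(-r*dt) * [p * V(k+1, i) + (1-p) * V(k+1, i+1)].
  V(3,0) = exp(-r*dt) * [p*4.070453 + (1-p)*0.312768] = 2.389299
  V(3,1) = exp(-r*dt) * [p*0.312768 + (1-p)*0.000000] = 0.173065
  V(3,2) = exp(-r*dt) * [p*0.000000 + (1-p)*0.000000] = 0.000000
  V(3,3) = exp(-r*dt) * [p*0.000000 + (1-p)*0.000000] = 0.000000
  V(2,0) = exp(-r*dt) * [p*2.389299 + (1-p)*0.173065] = 1.397875
  V(2,1) = exp(-r*dt) * [p*0.173065 + (1-p)*0.000000] = 0.095763
  V(2,2) = exp(-r*dt) * [p*0.000000 + (1-p)*0.000000] = 0.000000
  V(1,0) = exp(-r*dt) * [p*1.397875 + (1-p)*0.095763] = 0.815432
  V(1,1) = exp(-r*dt) * [p*0.095763 + (1-p)*0.000000] = 0.052989
  V(0,0) = exp(-r*dt) * [p*0.815432 + (1-p)*0.052989] = 0.474413
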